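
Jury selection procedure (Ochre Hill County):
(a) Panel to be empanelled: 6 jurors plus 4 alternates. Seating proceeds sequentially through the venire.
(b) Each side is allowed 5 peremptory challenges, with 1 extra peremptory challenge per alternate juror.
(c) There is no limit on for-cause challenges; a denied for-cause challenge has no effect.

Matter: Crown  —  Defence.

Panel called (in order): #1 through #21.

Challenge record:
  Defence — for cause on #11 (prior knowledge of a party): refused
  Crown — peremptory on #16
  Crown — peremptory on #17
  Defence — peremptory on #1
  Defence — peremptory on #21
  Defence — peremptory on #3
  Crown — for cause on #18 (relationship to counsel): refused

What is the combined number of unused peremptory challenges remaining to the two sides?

Crown allotment: 5 base + 1 × 4 alternates = 9. Defence allotment: 5 base + 1 × 4 alternates = 9.
Crown peremptories used: #16, #17 — 2 (the for-cause on #18 doesn't count).
Defence peremptories used: #1, #21, #3 — 3 (the for-cause on #11 doesn't count).
Remaining: (9 − 2) + (9 − 3) = 13.

13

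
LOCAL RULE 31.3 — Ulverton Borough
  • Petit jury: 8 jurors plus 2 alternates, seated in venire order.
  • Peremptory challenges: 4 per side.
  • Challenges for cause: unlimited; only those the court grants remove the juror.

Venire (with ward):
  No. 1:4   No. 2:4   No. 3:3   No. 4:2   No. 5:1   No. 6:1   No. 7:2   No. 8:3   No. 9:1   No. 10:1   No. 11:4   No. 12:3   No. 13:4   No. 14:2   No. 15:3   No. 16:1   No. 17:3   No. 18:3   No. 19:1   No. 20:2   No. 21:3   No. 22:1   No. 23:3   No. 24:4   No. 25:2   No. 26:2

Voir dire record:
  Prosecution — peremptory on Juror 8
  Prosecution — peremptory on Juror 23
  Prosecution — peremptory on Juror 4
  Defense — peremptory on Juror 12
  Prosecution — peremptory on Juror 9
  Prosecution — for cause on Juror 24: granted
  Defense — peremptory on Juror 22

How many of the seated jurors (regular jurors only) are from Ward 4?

Removed: #4, #8, #9, #12, #22, #23, #24.
Seated jurors 1–8: #1, #2, #3, #5, #6, #7, #10, #11 (alternates #13, #14 not counted).
Of those, in Ward 4: #1, #2, #11 → 3.

3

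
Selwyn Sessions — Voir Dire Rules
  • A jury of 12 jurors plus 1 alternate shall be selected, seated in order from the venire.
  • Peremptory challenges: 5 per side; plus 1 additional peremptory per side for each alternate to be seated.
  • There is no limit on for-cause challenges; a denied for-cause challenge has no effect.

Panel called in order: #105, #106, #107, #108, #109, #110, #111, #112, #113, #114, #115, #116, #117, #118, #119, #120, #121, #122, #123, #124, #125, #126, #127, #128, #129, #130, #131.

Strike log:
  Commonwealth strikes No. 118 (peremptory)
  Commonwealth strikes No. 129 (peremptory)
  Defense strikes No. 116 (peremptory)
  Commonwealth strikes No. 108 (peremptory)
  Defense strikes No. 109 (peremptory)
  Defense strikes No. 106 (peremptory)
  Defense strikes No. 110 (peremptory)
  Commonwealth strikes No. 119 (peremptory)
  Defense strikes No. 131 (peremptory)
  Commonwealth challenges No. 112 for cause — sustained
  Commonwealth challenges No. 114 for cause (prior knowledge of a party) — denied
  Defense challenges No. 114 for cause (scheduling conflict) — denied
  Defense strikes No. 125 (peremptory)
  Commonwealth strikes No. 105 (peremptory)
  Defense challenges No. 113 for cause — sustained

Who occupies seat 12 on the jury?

127

Removed: #105, #106, #108, #109, #110, #112, #113, #116, #118, #119, #125, #129, #131. (#114 stays — for-cause denied.)
Filling seats in venire order through position 12: #107, #111, #114, #115, #117, #120, #121, #122, #123, #124, #126, #127.
So seat 12 is #127.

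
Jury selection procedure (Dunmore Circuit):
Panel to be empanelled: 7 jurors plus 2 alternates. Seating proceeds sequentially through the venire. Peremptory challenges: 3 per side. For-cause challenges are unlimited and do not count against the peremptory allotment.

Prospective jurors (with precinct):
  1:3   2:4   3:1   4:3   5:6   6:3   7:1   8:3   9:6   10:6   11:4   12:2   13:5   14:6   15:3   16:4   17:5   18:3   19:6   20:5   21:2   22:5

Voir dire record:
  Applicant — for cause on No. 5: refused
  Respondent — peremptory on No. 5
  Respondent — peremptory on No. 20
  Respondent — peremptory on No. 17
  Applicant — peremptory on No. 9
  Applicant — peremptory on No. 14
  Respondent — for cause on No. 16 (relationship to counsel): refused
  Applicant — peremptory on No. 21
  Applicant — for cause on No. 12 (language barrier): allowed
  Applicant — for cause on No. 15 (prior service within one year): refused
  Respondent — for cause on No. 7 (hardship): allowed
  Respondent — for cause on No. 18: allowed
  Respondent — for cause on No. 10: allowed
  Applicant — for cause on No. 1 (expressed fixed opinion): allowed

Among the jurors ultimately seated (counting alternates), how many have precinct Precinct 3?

Removed: #1, #5, #7, #9, #10, #12, #14, #17, #18, #20, #21.
Seated (9 incl. alternates): #2, #3, #4, #6, #8, #11, #13, #15, #16.
Of those, in Precinct 3: #4, #6, #8, #15 → 4.

4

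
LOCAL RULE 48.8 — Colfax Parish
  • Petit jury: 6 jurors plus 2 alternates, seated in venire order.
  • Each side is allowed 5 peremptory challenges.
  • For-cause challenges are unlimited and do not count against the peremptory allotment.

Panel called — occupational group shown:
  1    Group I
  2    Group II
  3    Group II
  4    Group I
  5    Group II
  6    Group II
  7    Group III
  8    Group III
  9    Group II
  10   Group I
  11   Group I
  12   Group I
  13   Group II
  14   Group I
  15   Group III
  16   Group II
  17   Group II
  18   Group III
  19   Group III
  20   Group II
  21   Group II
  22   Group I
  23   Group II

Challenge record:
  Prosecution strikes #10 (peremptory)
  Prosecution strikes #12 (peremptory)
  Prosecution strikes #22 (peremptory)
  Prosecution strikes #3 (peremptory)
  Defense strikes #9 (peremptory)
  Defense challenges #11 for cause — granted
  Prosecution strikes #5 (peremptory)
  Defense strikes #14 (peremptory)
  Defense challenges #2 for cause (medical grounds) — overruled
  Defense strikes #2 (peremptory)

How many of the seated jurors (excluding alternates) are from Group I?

Removed: #2, #3, #5, #9, #10, #11, #12, #14, #22.
Seated jurors 1–6: #1, #4, #6, #7, #8, #13 (alternates #15, #16 not counted).
Of those, in Group I: #1, #4 → 2.

2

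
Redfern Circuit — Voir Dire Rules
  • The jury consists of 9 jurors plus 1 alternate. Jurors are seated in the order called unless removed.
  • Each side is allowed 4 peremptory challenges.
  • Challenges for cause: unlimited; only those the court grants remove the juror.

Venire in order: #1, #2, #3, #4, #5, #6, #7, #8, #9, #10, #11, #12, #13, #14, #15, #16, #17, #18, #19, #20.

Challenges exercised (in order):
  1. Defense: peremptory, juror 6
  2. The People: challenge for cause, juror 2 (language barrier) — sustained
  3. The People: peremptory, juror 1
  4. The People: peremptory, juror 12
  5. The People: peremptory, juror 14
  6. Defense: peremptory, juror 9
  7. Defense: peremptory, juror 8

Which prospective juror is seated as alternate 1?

17

Removed: #1, #2, #6, #8, #9, #12, #14.
Seating in order: seats 1–9 → #3, #4, #5, #7, #10, #11, #13, #15, #16; alternates → #17.
So alternate 1 is #17.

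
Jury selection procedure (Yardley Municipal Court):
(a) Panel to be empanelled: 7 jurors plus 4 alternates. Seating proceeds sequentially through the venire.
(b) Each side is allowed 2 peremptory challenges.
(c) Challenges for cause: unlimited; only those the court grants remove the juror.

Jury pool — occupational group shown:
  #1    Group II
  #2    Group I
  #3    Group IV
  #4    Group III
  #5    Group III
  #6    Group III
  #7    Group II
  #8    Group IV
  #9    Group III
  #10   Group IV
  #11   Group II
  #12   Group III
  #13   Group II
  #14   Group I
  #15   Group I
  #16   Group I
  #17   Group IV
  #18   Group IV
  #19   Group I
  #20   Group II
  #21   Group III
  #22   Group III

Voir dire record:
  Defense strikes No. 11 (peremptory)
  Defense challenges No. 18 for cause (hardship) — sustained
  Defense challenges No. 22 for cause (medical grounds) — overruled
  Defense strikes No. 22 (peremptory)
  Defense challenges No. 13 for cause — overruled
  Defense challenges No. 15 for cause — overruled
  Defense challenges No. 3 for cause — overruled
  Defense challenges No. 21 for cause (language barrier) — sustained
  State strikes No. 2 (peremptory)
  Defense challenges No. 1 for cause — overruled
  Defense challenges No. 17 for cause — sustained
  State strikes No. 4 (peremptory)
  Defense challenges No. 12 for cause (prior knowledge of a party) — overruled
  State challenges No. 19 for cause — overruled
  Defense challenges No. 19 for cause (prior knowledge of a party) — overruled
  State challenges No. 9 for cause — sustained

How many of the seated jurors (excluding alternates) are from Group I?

0

Removed: #2, #4, #9, #11, #17, #18, #21, #22.
Seated jurors 1–7: #1, #3, #5, #6, #7, #8, #10 (alternates #12, #13, #14, #15 not counted).
None of those are in Group I → 0.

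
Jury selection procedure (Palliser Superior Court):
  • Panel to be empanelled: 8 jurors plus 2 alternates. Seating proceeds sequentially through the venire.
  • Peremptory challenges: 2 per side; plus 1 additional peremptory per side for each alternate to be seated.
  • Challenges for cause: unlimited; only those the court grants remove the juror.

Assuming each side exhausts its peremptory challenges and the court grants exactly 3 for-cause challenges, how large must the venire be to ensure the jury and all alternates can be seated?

Seats to fill: 8 + 2 alternates = 10.
Peremptories: 2 + 1×2 = 4 per side × 2 sides = 8.
For-cause removals: 3.
Minimum venire: 10 + 8 + 3 = 21.

21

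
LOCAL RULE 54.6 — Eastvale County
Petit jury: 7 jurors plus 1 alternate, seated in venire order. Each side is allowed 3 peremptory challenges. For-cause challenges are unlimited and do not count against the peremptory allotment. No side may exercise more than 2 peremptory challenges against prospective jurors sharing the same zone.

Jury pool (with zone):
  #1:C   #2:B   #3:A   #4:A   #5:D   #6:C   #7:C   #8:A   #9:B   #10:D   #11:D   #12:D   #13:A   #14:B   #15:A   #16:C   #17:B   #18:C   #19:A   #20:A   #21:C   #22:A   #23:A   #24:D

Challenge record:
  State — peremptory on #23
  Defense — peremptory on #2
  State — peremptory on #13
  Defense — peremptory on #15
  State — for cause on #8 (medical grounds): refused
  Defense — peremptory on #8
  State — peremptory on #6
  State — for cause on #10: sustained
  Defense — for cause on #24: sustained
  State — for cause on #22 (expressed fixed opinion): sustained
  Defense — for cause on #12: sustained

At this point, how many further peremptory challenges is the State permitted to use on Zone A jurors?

0

State peremptories so far: #23, #13, #6 — 3 of 3 used, 0 left overall.
Against Zone A: #23, #13 — 2 used; per-zone cap 2 leaves 0.
Binding limit: min(0, 0) = 0.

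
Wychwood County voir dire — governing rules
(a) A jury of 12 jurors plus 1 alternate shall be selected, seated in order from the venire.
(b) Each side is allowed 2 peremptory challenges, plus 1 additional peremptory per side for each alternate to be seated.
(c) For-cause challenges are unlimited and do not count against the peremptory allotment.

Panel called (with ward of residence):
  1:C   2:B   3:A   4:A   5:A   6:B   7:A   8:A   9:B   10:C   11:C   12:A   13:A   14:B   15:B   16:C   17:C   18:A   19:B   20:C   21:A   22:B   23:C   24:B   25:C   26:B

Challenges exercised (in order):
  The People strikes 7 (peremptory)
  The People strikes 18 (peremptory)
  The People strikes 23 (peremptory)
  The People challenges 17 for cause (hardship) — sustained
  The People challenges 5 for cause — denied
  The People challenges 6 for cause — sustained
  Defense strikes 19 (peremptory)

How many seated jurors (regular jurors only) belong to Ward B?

Removed: #6, #7, #17, #18, #19, #23.
Seated jurors 1–12: #1, #2, #3, #4, #5, #8, #9, #10, #11, #12, #13, #14 (alternates #15 not counted).
Of those, in Ward B: #2, #9, #14 → 3.

3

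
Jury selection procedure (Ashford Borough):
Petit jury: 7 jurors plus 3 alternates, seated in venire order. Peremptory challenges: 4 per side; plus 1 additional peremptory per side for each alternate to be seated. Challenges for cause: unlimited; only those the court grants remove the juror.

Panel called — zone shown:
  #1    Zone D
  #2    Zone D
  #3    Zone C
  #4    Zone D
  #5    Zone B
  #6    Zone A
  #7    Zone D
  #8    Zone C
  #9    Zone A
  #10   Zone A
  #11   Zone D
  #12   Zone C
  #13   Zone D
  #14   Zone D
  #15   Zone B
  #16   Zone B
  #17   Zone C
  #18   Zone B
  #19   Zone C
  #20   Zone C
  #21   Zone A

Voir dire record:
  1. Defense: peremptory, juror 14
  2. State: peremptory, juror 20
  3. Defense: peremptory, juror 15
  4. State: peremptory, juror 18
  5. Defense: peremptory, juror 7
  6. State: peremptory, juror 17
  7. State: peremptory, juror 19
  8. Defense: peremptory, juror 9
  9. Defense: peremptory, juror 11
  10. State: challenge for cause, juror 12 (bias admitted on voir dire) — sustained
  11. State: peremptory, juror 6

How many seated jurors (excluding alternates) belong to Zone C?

2

Removed: #6, #7, #9, #11, #12, #14, #15, #17, #18, #19, #20.
Seated jurors 1–7: #1, #2, #3, #4, #5, #8, #10 (alternates #13, #16, #21 not counted).
Of those, in Zone C: #3, #8 → 2.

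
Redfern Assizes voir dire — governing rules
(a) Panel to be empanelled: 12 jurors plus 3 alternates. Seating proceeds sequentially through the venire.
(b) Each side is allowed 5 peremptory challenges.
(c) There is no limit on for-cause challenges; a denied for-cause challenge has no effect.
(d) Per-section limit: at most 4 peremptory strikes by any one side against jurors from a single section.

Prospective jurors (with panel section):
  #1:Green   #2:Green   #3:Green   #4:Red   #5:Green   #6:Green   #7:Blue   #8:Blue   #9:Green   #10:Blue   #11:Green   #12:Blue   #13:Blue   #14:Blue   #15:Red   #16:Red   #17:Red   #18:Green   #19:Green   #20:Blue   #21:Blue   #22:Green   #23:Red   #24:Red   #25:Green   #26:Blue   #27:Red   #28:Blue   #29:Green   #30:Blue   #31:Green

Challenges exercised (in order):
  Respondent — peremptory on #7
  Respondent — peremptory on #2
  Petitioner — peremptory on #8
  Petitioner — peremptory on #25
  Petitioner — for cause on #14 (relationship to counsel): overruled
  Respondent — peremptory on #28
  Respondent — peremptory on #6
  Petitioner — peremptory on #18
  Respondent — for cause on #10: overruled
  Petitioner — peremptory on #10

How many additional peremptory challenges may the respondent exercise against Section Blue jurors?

1

Respondent peremptories so far: #7, #2, #28, #6 — 4 of 5 used, 1 left overall.
Against Section Blue: #7, #28 — 2 used; per-section cap 4 leaves 2.
Binding limit: min(1, 2) = 1.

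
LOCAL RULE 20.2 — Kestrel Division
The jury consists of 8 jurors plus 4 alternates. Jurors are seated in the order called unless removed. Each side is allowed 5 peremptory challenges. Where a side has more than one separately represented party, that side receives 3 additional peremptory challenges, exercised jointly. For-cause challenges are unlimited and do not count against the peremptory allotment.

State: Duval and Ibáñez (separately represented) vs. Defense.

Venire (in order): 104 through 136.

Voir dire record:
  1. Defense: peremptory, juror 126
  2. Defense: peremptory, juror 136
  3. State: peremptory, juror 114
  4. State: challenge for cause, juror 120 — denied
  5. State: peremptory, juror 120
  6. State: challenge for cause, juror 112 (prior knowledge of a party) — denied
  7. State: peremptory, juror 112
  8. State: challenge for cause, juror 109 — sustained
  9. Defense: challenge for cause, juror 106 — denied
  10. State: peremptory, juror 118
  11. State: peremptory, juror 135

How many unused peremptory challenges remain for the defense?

Defense allotment: 5.
Defense peremptories used: #126, #136 — 2 (the for-cause on #106 doesn't count).
Remaining: 5 − 2 = 3.

3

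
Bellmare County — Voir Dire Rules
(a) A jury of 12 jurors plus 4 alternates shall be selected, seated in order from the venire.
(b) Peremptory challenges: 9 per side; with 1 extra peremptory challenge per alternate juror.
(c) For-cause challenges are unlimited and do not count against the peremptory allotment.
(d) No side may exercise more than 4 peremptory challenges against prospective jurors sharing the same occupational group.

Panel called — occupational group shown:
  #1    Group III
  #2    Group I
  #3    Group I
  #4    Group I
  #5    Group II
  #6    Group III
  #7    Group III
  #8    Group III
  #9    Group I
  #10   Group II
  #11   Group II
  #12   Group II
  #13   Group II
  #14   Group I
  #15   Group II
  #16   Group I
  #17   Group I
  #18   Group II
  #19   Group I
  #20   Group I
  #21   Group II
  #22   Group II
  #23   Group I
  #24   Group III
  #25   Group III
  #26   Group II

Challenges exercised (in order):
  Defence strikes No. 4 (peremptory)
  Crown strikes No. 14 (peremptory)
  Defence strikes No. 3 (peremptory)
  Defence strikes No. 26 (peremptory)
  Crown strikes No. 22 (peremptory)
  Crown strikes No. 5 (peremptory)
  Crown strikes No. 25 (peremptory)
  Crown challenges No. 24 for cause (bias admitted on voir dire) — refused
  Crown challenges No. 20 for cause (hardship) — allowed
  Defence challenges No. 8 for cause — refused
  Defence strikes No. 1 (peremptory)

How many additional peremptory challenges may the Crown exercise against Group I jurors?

3

Crown peremptories so far: #14, #22, #5, #25 — 4 of 13 used, 9 left overall.
Against Group I: #14 — 1 used; per-group cap 4 leaves 3.
Binding limit: min(9, 3) = 3.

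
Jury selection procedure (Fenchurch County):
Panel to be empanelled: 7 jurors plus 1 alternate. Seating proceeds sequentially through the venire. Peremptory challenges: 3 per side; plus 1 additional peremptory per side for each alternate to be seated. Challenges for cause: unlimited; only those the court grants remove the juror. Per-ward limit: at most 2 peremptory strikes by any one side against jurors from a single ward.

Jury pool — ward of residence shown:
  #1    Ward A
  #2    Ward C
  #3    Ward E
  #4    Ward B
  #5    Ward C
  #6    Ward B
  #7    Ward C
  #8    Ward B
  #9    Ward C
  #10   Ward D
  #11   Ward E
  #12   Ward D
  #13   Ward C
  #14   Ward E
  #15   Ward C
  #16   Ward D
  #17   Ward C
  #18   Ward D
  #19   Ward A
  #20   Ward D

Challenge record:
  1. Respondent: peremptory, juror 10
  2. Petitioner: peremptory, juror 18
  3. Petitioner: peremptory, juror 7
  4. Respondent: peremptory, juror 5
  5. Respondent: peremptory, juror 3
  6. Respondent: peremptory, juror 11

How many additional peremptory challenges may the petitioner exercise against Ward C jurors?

1

Petitioner peremptories so far: #18, #7 — 2 of 4 used, 2 left overall.
Against Ward C: #7 — 1 used; per-ward cap 2 leaves 1.
Binding limit: min(2, 1) = 1.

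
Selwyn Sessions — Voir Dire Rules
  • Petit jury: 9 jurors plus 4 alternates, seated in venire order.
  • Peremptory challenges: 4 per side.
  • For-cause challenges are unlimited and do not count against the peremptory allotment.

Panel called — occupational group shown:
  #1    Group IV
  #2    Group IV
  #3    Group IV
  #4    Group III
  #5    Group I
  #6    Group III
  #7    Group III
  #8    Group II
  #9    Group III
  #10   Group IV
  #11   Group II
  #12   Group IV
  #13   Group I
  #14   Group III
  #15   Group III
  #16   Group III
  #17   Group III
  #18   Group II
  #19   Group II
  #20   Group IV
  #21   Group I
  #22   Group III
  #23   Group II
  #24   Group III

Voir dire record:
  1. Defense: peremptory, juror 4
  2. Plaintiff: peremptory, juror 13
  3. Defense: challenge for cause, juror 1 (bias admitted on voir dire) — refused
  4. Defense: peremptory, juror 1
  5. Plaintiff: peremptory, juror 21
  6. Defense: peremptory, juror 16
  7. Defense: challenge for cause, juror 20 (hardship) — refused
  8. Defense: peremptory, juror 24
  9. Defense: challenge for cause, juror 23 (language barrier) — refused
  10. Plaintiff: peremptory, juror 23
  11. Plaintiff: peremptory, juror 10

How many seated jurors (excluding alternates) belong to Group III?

3

Removed: #1, #4, #10, #13, #16, #21, #23, #24.
Seated jurors 1–9: #2, #3, #5, #6, #7, #8, #9, #11, #12 (alternates #14, #15, #17, #18 not counted).
Of those, in Group III: #6, #7, #9 → 3.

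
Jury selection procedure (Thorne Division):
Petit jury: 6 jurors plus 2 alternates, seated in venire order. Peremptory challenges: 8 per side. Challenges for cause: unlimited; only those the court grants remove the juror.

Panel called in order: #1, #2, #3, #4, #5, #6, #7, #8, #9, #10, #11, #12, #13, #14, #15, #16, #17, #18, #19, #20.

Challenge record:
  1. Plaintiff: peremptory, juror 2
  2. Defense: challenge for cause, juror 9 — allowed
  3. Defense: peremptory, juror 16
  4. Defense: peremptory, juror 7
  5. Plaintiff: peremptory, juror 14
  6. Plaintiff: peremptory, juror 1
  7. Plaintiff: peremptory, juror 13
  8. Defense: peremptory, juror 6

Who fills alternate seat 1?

12

Removed: #1, #2, #6, #7, #9, #13, #14, #16.
Seating in order: seats 1–6 → #3, #4, #5, #8, #10, #11; alternates → #12, #15.
So alternate 1 is #12.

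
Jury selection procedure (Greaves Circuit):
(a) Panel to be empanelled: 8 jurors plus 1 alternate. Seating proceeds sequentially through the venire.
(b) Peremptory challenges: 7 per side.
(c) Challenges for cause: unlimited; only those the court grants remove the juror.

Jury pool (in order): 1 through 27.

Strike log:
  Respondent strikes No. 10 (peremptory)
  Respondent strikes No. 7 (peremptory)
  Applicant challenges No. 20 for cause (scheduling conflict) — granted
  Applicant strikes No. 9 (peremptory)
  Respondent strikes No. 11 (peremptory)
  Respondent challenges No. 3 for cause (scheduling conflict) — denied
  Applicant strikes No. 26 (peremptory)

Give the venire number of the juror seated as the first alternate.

Removed: #7, #9, #10, #11, #20, #26. (#3 stays — for-cause denied.)
Filling seats in venire order through position 9: #1, #2, #3, #4, #5, #6, #8, #12, #13.
So alternate 1 is #13.

13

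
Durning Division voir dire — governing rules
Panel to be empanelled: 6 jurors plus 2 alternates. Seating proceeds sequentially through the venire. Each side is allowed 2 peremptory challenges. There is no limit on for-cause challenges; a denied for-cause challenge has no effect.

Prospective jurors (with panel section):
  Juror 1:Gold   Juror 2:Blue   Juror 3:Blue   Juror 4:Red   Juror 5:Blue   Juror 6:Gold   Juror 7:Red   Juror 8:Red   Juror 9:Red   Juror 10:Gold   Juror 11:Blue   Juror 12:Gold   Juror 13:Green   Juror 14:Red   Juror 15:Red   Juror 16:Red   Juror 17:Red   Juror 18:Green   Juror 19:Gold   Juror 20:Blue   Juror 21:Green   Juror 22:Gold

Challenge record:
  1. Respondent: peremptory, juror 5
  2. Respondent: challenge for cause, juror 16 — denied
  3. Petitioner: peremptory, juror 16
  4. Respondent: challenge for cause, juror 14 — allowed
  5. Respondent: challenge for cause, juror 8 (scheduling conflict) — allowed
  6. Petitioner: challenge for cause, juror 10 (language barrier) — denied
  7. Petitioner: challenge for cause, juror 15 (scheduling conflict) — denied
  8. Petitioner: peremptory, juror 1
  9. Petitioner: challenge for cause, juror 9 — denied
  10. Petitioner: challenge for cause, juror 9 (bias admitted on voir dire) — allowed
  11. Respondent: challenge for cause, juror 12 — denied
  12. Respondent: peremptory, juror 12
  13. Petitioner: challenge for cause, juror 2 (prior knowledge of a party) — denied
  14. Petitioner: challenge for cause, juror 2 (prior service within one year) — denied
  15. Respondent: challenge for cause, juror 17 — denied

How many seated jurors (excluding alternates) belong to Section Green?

Removed: #1, #5, #8, #9, #12, #14, #16.
Seated jurors 1–6: #2, #3, #4, #6, #7, #10 (alternates #11, #13 not counted).
None of those are in Section Green → 0.

0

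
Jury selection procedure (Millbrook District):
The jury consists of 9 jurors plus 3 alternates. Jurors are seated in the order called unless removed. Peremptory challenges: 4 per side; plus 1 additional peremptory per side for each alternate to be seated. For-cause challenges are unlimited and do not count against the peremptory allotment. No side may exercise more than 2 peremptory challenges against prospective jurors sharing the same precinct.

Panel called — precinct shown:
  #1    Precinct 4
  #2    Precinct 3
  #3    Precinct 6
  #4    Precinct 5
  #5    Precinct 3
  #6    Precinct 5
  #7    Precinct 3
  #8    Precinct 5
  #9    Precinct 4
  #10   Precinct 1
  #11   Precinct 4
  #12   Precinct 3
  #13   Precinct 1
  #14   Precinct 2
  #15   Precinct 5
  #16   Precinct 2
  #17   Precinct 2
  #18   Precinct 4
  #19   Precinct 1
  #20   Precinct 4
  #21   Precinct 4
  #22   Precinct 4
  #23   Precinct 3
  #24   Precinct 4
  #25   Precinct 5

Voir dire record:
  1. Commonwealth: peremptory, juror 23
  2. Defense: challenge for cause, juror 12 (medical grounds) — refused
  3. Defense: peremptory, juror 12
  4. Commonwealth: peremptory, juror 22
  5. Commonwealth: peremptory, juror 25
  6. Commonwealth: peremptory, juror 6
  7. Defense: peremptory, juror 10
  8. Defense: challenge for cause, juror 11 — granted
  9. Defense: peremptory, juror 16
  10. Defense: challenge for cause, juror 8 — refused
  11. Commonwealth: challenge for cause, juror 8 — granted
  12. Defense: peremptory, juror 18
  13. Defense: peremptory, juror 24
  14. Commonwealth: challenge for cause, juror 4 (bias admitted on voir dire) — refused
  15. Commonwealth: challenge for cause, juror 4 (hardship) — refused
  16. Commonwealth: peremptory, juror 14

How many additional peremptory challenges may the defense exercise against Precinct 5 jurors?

Defense peremptories so far: #12, #10, #16, #18, #24 — 5 of 7 used, 2 left overall.
Against Precinct 5: none yet — per-precinct cap 2 leaves 2.
Binding limit: min(2, 2) = 2.

2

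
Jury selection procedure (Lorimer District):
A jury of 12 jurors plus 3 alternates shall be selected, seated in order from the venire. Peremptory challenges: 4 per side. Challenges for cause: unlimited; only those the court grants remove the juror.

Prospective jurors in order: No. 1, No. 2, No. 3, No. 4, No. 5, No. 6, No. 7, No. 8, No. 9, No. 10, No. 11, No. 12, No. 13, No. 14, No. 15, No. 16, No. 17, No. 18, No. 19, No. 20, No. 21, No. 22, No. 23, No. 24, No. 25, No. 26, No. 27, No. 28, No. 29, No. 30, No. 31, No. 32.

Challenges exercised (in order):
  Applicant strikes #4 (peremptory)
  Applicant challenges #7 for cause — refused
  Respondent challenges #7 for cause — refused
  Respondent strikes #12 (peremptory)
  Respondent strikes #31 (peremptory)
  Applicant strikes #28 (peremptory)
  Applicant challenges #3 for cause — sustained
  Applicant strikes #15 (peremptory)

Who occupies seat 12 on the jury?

Removed: #3, #4, #12, #15, #28, #31. (#7 stays — for-cause denied.)
Seating in order: seats 1–12 → #1, #2, #5, #6, #7, #8, #9, #10, #11, #13, #14, #16; alternates → #17, #18, #19.
So seat 12 is #16.

16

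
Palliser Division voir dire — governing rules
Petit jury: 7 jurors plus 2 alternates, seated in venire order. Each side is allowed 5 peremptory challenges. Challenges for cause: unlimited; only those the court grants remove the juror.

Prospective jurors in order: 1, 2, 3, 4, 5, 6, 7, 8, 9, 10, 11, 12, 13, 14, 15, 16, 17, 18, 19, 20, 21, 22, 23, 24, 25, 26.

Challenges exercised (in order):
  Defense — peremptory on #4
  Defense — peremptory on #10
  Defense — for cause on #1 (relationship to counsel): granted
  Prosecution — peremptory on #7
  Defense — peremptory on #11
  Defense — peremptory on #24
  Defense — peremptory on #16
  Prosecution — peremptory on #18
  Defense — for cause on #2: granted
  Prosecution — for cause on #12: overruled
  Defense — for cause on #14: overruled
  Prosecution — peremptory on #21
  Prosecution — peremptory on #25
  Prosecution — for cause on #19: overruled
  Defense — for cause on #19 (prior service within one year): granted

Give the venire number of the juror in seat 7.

13

Removed: #1, #2, #4, #7, #10, #11, #16, #18, #19, #21, #24, #25. (#12, #14 stay — for-cause denied.)
Seating in order: seats 1–7 → #3, #5, #6, #8, #9, #12, #13; alternates → #14, #15.
So seat 7 is #13.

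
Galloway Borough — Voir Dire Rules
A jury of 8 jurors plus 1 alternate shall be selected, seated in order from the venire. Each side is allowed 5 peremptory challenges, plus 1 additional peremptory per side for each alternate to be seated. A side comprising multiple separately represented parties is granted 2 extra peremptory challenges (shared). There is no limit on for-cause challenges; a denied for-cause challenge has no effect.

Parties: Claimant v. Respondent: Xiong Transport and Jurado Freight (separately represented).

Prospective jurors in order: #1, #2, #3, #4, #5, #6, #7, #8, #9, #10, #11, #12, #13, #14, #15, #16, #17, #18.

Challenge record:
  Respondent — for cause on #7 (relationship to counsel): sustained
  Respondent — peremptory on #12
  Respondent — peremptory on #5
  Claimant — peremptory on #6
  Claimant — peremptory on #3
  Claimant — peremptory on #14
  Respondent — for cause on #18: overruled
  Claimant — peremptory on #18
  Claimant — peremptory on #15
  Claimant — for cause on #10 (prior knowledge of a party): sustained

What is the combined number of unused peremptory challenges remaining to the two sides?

7

Claimant allotment: 5 base + 1 × 1 alternate = 6. Respondent allotment: 5 base + 1 × 1 alternate + 2 multi-party = 8.
Claimant peremptories used: #6, #3, #14, #18, #15 — 5 (the for-cause on #10 doesn't count).
Respondent peremptories used: #12, #5 — 2 (for-cause on #7, #18 don't count).
Remaining: (6 − 5) + (8 − 2) = 7.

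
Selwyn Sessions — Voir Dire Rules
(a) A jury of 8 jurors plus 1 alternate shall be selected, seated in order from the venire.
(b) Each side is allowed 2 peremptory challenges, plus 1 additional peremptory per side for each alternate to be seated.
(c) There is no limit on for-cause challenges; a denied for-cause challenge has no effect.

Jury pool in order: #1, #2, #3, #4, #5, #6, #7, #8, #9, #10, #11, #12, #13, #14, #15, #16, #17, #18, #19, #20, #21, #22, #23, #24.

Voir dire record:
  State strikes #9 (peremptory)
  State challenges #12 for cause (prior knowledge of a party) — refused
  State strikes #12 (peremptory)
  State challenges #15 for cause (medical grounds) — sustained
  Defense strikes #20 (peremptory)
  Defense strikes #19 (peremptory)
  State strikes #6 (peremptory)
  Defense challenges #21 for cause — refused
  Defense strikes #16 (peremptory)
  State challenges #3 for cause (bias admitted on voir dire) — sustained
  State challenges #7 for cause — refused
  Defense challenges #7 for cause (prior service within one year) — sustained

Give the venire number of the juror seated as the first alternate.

Removed: #3, #6, #7, #9, #12, #15, #16, #19, #20. (#21 stays — for-cause denied.)
Filling seats in venire order through position 9: #1, #2, #4, #5, #8, #10, #11, #13, #14.
So alternate 1 is #14.

14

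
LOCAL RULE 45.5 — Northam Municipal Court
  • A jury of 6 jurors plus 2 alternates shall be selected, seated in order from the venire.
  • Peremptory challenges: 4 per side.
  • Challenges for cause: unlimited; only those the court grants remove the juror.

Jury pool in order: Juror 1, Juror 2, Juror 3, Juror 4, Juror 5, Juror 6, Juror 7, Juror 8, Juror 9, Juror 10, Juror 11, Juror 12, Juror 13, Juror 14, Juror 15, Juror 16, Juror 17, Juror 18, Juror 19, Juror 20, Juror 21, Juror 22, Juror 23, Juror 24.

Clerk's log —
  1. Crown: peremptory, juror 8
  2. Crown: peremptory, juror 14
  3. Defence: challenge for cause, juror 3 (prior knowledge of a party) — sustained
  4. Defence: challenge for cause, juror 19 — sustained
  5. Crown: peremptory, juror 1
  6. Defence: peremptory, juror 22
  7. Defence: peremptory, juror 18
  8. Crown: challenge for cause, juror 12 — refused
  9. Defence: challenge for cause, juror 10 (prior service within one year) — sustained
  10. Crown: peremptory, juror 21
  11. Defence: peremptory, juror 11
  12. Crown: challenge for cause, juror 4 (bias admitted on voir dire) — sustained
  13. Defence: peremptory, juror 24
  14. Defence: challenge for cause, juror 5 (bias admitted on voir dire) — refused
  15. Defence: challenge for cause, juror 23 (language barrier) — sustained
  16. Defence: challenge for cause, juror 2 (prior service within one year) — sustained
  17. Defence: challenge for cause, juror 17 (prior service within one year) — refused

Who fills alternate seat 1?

Removed: #1, #2, #3, #4, #8, #10, #11, #14, #18, #19, #21, #22, #23, #24. (#5, #12, #17 stay — for-cause denied.)
Seating in order: seats 1–6 → #5, #6, #7, #9, #12, #13; alternates → #15, #16.
So alternate 1 is #15.

15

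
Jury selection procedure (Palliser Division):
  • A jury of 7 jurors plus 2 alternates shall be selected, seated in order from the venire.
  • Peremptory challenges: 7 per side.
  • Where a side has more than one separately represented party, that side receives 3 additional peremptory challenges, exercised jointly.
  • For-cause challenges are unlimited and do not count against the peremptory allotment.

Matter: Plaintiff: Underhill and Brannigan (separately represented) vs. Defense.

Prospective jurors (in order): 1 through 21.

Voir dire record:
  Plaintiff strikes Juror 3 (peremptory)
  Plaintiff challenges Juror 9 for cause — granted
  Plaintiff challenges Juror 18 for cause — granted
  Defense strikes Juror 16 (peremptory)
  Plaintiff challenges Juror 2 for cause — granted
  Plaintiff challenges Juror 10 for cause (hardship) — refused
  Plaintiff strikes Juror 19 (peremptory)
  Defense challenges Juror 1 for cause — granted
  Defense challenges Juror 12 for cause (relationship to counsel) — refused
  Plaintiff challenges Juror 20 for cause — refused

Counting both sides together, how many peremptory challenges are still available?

Plaintiff allotment: 7 base + 3 multi-party = 10. Defense allotment: 7.
Plaintiff peremptories used: #3, #19 — 2 (for-cause on #9, #18, #2, #10, #20 don't count).
Defense peremptories used: #16 — 1 (for-cause on #1, #12 don't count).
Remaining: (10 − 2) + (7 − 1) = 14.

14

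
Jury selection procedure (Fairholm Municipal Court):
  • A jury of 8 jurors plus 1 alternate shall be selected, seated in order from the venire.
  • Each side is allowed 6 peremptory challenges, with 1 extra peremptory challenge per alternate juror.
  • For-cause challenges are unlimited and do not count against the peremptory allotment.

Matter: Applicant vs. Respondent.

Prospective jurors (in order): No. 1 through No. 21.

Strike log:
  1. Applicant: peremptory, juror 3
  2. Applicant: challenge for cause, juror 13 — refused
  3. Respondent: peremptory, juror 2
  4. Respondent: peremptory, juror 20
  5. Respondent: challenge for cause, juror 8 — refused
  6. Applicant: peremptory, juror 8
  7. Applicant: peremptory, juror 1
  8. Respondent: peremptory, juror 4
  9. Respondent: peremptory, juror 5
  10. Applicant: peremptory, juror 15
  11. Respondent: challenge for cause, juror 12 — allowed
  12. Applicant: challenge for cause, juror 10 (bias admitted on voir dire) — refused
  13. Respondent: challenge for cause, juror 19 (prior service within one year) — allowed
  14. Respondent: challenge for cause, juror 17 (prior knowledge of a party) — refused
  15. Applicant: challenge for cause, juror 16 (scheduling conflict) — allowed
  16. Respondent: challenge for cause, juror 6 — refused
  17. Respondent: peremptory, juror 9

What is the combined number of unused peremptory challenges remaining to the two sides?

Applicant allotment: 6 base + 1 × 1 alternate = 7. Respondent allotment: 6 base + 1 × 1 alternate = 7.
Applicant peremptories used: #3, #8, #1, #15 — 4 (for-cause on #13, #10, #16 don't count).
Respondent peremptories used: #2, #20, #4, #5, #9 — 5 (for-cause on #8, #12, #19, #17, #6 don't count).
Remaining: (7 − 4) + (7 − 5) = 5.

5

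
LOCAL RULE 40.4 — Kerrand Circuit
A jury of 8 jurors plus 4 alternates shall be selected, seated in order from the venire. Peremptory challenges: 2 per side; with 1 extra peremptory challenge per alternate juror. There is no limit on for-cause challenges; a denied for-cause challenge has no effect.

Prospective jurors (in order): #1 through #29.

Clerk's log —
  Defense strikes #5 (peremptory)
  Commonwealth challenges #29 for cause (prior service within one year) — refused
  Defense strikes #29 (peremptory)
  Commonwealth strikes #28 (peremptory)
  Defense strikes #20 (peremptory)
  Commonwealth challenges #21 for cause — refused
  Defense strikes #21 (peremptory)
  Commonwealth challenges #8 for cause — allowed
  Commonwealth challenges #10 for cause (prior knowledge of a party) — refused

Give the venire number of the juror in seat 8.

10

Removed: #5, #8, #20, #21, #28, #29. (#10 stays — for-cause denied.)
Seating in order: seats 1–8 → #1, #2, #3, #4, #6, #7, #9, #10; alternates → #11, #12, #13, #14.
So seat 8 is #10.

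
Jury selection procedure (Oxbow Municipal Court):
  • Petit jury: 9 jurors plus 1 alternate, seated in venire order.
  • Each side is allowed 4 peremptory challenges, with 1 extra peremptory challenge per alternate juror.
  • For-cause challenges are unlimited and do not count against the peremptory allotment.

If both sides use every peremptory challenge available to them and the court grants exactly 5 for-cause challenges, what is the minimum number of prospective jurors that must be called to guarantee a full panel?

25

Seats to fill: 9 + 1 alternates = 10.
Peremptories: 4 + 1×1 = 5 per side × 2 sides = 10.
For-cause removals: 5.
Minimum venire: 10 + 10 + 5 = 25.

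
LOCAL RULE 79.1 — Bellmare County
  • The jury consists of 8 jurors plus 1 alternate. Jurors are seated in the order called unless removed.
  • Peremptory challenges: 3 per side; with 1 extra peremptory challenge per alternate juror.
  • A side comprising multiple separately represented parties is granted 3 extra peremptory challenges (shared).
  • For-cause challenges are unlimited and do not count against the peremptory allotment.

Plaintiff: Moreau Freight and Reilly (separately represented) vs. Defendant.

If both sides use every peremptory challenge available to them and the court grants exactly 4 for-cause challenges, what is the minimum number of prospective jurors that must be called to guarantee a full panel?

Seats to fill: 8 + 1 alternates = 9.
Peremptories — Plaintiff: 3 + 1×1 + 3 = 7; Defendant: 3 + 1×1 = 4; total 11.
For-cause removals: 4.
Minimum venire: 9 + 11 + 4 = 24.

24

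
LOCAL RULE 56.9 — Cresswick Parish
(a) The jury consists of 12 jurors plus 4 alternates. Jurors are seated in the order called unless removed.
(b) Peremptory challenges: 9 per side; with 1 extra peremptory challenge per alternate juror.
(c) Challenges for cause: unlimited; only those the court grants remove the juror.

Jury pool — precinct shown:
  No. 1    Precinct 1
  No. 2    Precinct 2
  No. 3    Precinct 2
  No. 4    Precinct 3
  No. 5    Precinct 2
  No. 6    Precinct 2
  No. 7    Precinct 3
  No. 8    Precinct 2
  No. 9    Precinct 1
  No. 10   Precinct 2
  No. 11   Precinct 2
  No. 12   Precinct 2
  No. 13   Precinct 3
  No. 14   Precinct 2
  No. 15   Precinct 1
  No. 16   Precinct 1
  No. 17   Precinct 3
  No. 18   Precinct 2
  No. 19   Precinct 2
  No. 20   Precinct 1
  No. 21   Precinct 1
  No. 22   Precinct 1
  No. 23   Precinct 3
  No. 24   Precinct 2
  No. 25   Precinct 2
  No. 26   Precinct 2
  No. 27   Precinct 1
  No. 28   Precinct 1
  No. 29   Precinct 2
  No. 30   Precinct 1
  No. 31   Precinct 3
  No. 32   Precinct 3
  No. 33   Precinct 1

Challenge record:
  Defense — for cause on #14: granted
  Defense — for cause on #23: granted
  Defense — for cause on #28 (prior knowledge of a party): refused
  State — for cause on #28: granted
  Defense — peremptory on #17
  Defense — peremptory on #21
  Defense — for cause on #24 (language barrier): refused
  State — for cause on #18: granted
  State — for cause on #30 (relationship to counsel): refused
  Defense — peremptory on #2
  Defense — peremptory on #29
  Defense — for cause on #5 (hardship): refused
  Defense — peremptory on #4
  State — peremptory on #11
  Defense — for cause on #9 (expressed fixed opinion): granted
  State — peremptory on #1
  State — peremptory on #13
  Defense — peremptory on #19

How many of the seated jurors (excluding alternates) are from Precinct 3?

1

Removed: #1, #2, #4, #9, #11, #13, #14, #17, #18, #19, #21, #23, #28, #29.
Seated jurors 1–12: #3, #5, #6, #7, #8, #10, #12, #15, #16, #20, #22, #24 (alternates #25, #26, #27, #30 not counted).
Of those, in Precinct 3: #7 → 1.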